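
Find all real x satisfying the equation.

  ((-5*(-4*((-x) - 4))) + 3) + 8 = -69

Step 1. [((-5*(-4*((-x) - 4))) + 3) + 8 = -69] peel the +8: subtract 8 from each side, so sub: (-5*(-4*((-x) - 4))) + 3 = -77.
Step 2. [(-5*(-4*((-x) - 4))) + 3 = -77] peel the +3: subtract 3 from each side ⇒ sub: -5*(-4*((-x) - 4)) = -80.
Step 3. [-5*(-4*((-x) - 4)) = -80] divide by the outer -5 ⇒ div: -4*((-x) - 4) = 16.
Step 4. [-4*((-x) - 4) = 16] leading coefficient -4: divide by -4, so div: (-x) - 4 = -4.
Step 5. [(-x) - 4 = -4] 4 comes off first (add 4). So sub: -x = 0.
Step 6. [-x = 0] leading − — multiply by −1 ⇒ neg: x = 0.

Answer: x ∈ {0}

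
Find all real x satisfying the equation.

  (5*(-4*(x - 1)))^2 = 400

Step 1. [(5*(-4*(x - 1)))^2 = 400] 400 ≥ 0, LHS is (·)² — take ±√, so sqrt: 5*(-4*(x - 1)) = 20 or -20.
Step 2. [5*(-4*(x - 1)) = 20 or -20] leading coefficient 5: divide by 5. So div: -4*(x - 1) = 4 or -4.
Step 3. [-4*(x - 1) = 4 or -4] -4 out front; divide by -4, so div: x - 1 = -1 or 1.
Step 4. [x - 1 = -1 or 1] the outer -1 inverts by adding 1 ⇒ sub: x = 0 or 2.

Answer: x ∈ {0, 2}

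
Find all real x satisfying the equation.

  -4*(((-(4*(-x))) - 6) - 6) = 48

Step 1. [-4*(((-(4*(-x))) - 6) - 6) = 48] divide by the outer -4, so div: ((-(4*(-x))) - 6) - 6 = -12.
Step 2. [((-(4*(-x))) - 6) - 6 = -12] peel the -6: add 6 from each side, so sub: (-(4*(-x))) - 6 = -6.
Step 3. [(-(4*(-x))) - 6 = -6] -6 is outermost — add 6 both sides. So sub: -(4*(-x)) = 0.
Step 4. [-(4*(-x)) = 0] LHS negated; negate both sides, so neg: 4*(-x) = 0.
Step 5. [4*(-x) = 0] 4·(inner) — divide through by 4, so div: -x = 0.
Step 6. [-x = 0] leading − — multiply by −1. So neg: x = 0.

Answer: x ∈ {0}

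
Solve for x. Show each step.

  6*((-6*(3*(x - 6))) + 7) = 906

Step 1. [6*((-6*(3*(x - 6))) + 7) = 906] 6 out front; divide by 6, so div: (-6*(3*(x - 6))) + 7 = 151.
Step 2. [(-6*(3*(x - 6))) + 7 = 151] 7 comes off first (subtract 7), so sub: -6*(3*(x - 6)) = 144.
Step 3. [-6*(3*(x - 6)) = 144] divide by the outer -6. So div: 3*(x - 6) = -24.
Step 4. [3*(x - 6) = -24] 3 out front; divide by 3. So div: x - 6 = -8.
Step 5. [x - 6 = -8] peel the -6: add 6 from each side. So sub: x = -2.

Answer: x ∈ {-2}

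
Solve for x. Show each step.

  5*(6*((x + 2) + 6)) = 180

Step 1. [5*(6*((x + 2) + 6)) = 180] 5 out front; divide by 5 ⇒ div: 6*((x + 2) + 6) = 36.
Step 2. [6*((x + 2) + 6) = 36] 6 out front; divide by 6. So div: (x + 2) + 6 = 6.
Step 3. [(x + 2) + 6 = 6] 6 comes off first (subtract 6) ⇒ sub: x + 2 = 0.
Step 4. [x + 2 = 0] 2 comes off first (subtract 2) ⇒ sub: x = -2.

Answer: x ∈ {-2}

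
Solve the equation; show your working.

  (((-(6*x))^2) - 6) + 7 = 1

Step 1. [(((-(6*x))^2) - 6) + 7 = 1] subtract 7: x sits inside (… + 7) ⇒ sub: ((-(6*x))^2) - 6 = -6.
Step 2. [((-(6*x))^2) - 6 = -6] the outer -6 inverts by adding 6 ⇒ sub: (-(6*x))^2 = 0.
Step 3. [(-(6*x))^2 = 0] 0 ≥ 0, LHS is (·)² — take ±√. So sqrt: -(6*x) = 0.
Step 4. [-(6*x) = 0] flip signs both sides, so neg: 6*x = 0.
Step 5. [6*x = 0] divide by the outer 6 ⇒ div: x = 0.

Answer: x ∈ {0}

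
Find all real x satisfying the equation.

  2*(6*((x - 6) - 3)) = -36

Step 1. [2*(6*((x - 6) - 3)) = -36] divide by the outer 2, so div: 6*((x - 6) - 3) = -18.
Step 2. [6*((x - 6) - 3) = -18] leading coefficient 6: divide by 6 ⇒ div: (x - 6) - 3 = -3.
Step 3. [(x - 6) - 3 = -3] the outer -3 inverts by adding 3 ⇒ sub: x - 6 = 0.
Step 4. [x - 6 = 0] peel the -6: add 6 from each side, so sub: x = 6.

Answer: x ∈ {6}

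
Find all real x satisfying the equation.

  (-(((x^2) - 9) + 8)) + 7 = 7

Step 1. [(-(((x^2) - 9) + 8)) + 7 = 7] 7 comes off first (subtract 7). So sub: -(((x^2) - 9) + 8) = 0.
Step 2. [-(((x^2) - 9) + 8) = 0] flip signs both sides. So neg: ((x^2) - 9) + 8 = 0.
Step 3. [((x^2) - 9) + 8 = 0] the outer +8 inverts by subtracting 8, so sub: (x^2) - 9 = -8.
Step 4. [(x^2) - 9 = -8] 9 comes off first (add 9). So sub: x^2 = 1.
Step 5. [x^2 = 1] √ both sides: 1 ≥ 0 gives two branches ⇒ sqrt: x = 1 or -1.

Answer: x ∈ {-1, 1}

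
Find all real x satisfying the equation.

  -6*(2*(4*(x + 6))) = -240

Step 1. [-6*(2*(4*(x + 6))) = -240] -6 out front; divide by -6. So div: 2*(4*(x + 6)) = 40.
Step 2. [2*(4*(x + 6)) = 40] 2 out front; divide by 2, so div: 4*(x + 6) = 20.
Step 3. [4*(x + 6) = 20] divide by the outer 4. So div: x + 6 = 5.
Step 4. [x + 6 = 5] the outer +6 inverts by subtracting 6. So sub: x = -1.

Answer: x ∈ {-1}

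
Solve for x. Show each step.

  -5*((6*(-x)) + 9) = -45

Step 1. [-5*((6*(-x)) + 9) = -45] divide by the outer -5. So div: (6*(-x)) + 9 = 9.
Step 2. [(6*(-x)) + 9 = 9] peel the +9: subtract 9 from each side ⇒ sub: 6*(-x) = 0.
Step 3. [6*(-x) = 0] 6 out front; divide by 6 ⇒ div: -x = 0.
Step 4. [-x = 0] leading − — multiply by −1 ⇒ neg: x = 0.

Answer: x ∈ {0}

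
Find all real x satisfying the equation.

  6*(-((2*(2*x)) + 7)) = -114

Step 1. [6*(-((2*(2*x)) + 7)) = -114] leading coefficient 6: divide by 6 ⇒ div: -((2*(2*x)) + 7) = -19.
Step 2. [-((2*(2*x)) + 7) = -19] leading − — multiply by −1 ⇒ neg: (2*(2*x)) + 7 = 19.
Step 3. [(2*(2*x)) + 7 = 19] subtract 7: x sits inside (… + 7), so sub: 2*(2*x) = 12.
Step 4. [2*(2*x) = 12] 2·(inner) — divide through by 2, so div: 2*x = 6.
Step 5. [2*x = 6] 2 out front; divide by 2. So div: x = 3.

Answer: x ∈ {3}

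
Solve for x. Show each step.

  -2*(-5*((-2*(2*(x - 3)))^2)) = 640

Step 1. [-2*(-5*((-2*(2*(x - 3)))^2)) = 640] leading coefficient -2: divide by -2, so div: -5*((-2*(2*(x - 3)))^2) = -320.
Step 2. [-5*((-2*(2*(x - 3)))^2) = -320] divide by the outer -5 ⇒ div: (-2*(2*(x - 3)))^2 = 64.
Step 3. [(-2*(2*(x - 3)))^2 = 64] √ both sides: 64 ≥ 0 gives two branches, so sqrt: -2*(2*(x - 3)) = 8 or -8.
Step 4. [-2*(2*(x - 3)) = 8 or -8] -2 out front; divide by -2, so div: 2*(x - 3) = -4 or 4.
Step 5. [2*(x - 3) = -4 or 4] leading coefficient 2: divide by 2 ⇒ div: x - 3 = -2 or 2.
Step 6. [x - 3 = -2 or 2] the outer -3 inverts by adding 3. So sub: x = 1 or 5.

Answer: x ∈ {1, 5}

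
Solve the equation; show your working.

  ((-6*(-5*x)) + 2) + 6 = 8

Step 1. [((-6*(-5*x)) + 2) + 6 = 8] the outer +6 inverts by subtracting 6 ⇒ sub: (-6*(-5*x)) + 2 = 2.
Step 2. [(-6*(-5*x)) + 2 = 2] subtract 2: x sits inside (… + 2), so sub: -6*(-5*x) = 0.
Step 3. [-6*(-5*x) = 0] -6·(inner) — divide through by -6, so div: -5*x = 0.
Step 4. [-5*x = 0] leading coefficient -5: divide by -5, so div: x = 0.

Answer: x ∈ {0}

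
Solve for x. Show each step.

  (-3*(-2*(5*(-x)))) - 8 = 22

Step 1. [(-3*(-2*(5*(-x)))) - 8 = 22] the outer -8 inverts by adding 8 ⇒ sub: -3*(-2*(5*(-x))) = 30.
Step 2. [-3*(-2*(5*(-x))) = 30] -3 out front; divide by -3 ⇒ div: -2*(5*(-x)) = -10.
Step 3. [-2*(5*(-x)) = -10] leading coefficient -2: divide by -2. So div: 5*(-x) = 5.
Step 4. [5*(-x) = 5] LHS = 5·(…); ÷5 both sides, so div: -x = 1.
Step 5. [-x = 1] flip signs both sides ⇒ neg: x = -1.

Answer: x ∈ {-1}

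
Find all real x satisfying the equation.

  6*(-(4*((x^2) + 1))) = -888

Step 1. [6*(-(4*((x^2) + 1))) = -888] 6 out front; divide by 6. So div: -(4*((x^2) + 1)) = -148.
Step 2. [-(4*((x^2) + 1)) = -148] leading − — multiply by −1, so neg: 4*((x^2) + 1) = 148.
Step 3. [4*((x^2) + 1) = 148] leading coefficient 4: divide by 4, so div: (x^2) + 1 = 37.
Step 4. [(x^2) + 1 = 37] 1 comes off first (subtract 1), so sub: x^2 = 36.
Step 5. [x^2 = 36] 36 ≥ 0, LHS is (·)² — take ±√, so sqrt: x = 6 or -6.

Answer: x ∈ {-6, 6}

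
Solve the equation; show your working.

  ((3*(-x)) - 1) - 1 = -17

Step 1. [((3*(-x)) - 1) - 1 = -17] the outer -1 inverts by adding 1. So sub: (3*(-x)) - 1 = -16.
Step 2. [(3*(-x)) - 1 = -16] -1 is outermost — add 1 both sides ⇒ sub: 3*(-x) = -15.
Step 3. [3*(-x) = -15] leading coefficient 3: divide by 3. So div: -x = -5.
Step 4. [-x = -5] LHS negated; negate both sides, so neg: x = 5.

Answer: x ∈ {5}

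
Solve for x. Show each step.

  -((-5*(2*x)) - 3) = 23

Step 1. [-((-5*(2*x)) - 3) = 23] leading − — multiply by −1, so neg: (-5*(2*x)) - 3 = -23.
Step 2. [(-5*(2*x)) - 3 = -23] add 3: x sits inside (… - 3) ⇒ sub: -5*(2*x) = -20.
Step 3. [-5*(2*x) = -20] divide by the outer -5. So div: 2*x = 4.
Step 4. [2*x = 4] 2·(inner) — divide through by 2 ⇒ div: x = 2.

Answer: x ∈ {2}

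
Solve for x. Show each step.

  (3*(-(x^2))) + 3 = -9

Step 1. [(3*(-(x^2))) + 3 = -9] +3 is outermost — subtract 3 both sides ⇒ sub: 3*(-(x^2)) = -12.
Step 2. [3*(-(x^2)) = -12] 3 out front; divide by 3. So div: -(x^2) = -4.
Step 3. [-(x^2) = -4] LHS negated; negate both sides, so neg: x^2 = 4.
Step 4. [x^2 = 4] √ both sides: 4 ≥ 0 gives two branches. So sqrt: x = 2 or -2.

Answer: x ∈ {-2, 2}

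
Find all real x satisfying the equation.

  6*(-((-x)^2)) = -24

Step 1. [6*(-((-x)^2)) = -24] divide by the outer 6, so div: -((-x)^2) = -4.
Step 2. [-((-x)^2) = -4] flip signs both sides. So neg: (-x)^2 = 4.
Step 3. [(-x)^2 = 4] √ both sides: 4 ≥ 0 gives two branches, so sqrt: -x = 2 or -2.
Step 4. [-x = 2 or -2] LHS negated; negate both sides. So neg: x = -2 or 2.

Answer: x ∈ {-2, 2}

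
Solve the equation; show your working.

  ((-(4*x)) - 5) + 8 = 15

Step 1. [((-(4*x)) - 5) + 8 = 15] subtract 8: x sits inside (… + 8) ⇒ sub: (-(4*x)) - 5 = 7.
Step 2. [(-(4*x)) - 5 = 7] 5 comes off first (add 5), so sub: -(4*x) = 12.
Step 3. [-(4*x) = 12] LHS negated; negate both sides. So neg: 4*x = -12.
Step 4. [4*x = -12] leading coefficient 4: divide by 4, so div: x = -3.

Answer: x ∈ {-3}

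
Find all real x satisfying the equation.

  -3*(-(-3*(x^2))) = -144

Step 1. [-3*(-(-3*(x^2))) = -144] leading coefficient -3: divide by -3 ⇒ div: -(-3*(x^2)) = 48.
Step 2. [-(-3*(x^2)) = 48] leading − — multiply by −1 ⇒ neg: -3*(x^2) = -48.
Step 3. [-3*(x^2) = -48] leading coefficient -3: divide by -3. So div: x^2 = 16.
Step 4. [x^2 = 16] √ both sides: 16 ≥ 0 gives two branches ⇒ sqrt: x = 4 or -4.

Answer: x ∈ {-4, 4}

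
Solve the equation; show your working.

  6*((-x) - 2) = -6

Step 1. [6*((-x) - 2) = -6] LHS = 6·(…); ÷6 both sides ⇒ div: (-x) - 2 = -1.
Step 2. [(-x) - 2 = -1] peel the -2: add 2 from each side ⇒ sub: -x = 1.
Step 3. [-x = 1] flip signs both sides ⇒ neg: x = -1.

Answer: x ∈ {-1}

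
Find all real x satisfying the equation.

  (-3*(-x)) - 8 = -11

Step 1. [(-3*(-x)) - 8 = -11] add 8: x sits inside (… - 8) ⇒ sub: -3*(-x) = -3.
Step 2. [-3*(-x) = -3] LHS = -3·(…); ÷-3 both sides. So div: -x = 1.
Step 3. [-x = 1] flip signs both sides, so neg: x = -1.

Answer: x ∈ {-1}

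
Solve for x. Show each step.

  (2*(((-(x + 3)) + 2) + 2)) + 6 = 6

Step 1. [(2*(((-(x + 3)) + 2) + 2)) + 6 = 6] +6 is outermost — subtract 6 both sides, so sub: 2*(((-(x + 3)) + 2) + 2) = 0.
Step 2. [2*(((-(x + 3)) + 2) + 2) = 0] 2·(inner) — divide through by 2, so div: ((-(x + 3)) + 2) + 2 = 0.
Step 3. [((-(x + 3)) + 2) + 2 = 0] the outer +2 inverts by subtracting 2. So sub: (-(x + 3)) + 2 = -2.
Step 4. [(-(x + 3)) + 2 = -2] peel the +2: subtract 2 from each side ⇒ sub: -(x + 3) = -4.
Step 5. [-(x + 3) = -4] LHS negated; negate both sides. So neg: x + 3 = 4.
Step 6. [x + 3 = 4] 3 comes off first (subtract 3), so sub: x = 1.

Answer: x ∈ {1}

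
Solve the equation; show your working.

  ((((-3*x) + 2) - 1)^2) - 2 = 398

Step 1. [((((-3*x) + 2) - 1)^2) - 2 = 398] -2 is outermost — add 2 both sides, so sub: (((-3*x) + 2) - 1)^2 = 400.
Step 2. [(((-3*x) + 2) - 1)^2 = 400] √ both sides: 400 ≥ 0 gives two branches ⇒ sqrt: ((-3*x) + 2) - 1 = 20 or -20.
Step 3. [((-3*x) + 2) - 1 = 20 or -20] 1 comes off first (add 1). So sub: (-3*x) + 2 = 21 or -19.
Step 4. [(-3*x) + 2 = 21 or -19] subtract 2: x sits inside (… + 2). So sub: -3*x = 19 or -21.
Step 5. [-3*x = 19 or -21] LHS = -3·(…); ÷-3 both sides ⇒ div: x = -19/3 or 7.

Answer: x ∈ {-19/3, 7}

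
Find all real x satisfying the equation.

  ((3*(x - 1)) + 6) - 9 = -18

Step 1. [((3*(x - 1)) + 6) - 9 = -18] 9 comes off first (add 9) ⇒ sub: (3*(x - 1)) + 6 = -9.
Step 2. [(3*(x - 1)) + 6 = -9] subtract 6: x sits inside (… + 6), so sub: 3*(x - 1) = -15.
Step 3. [3*(x - 1) = -15] LHS = 3·(…); ÷3 both sides. So div: x - 1 = -5.
Step 4. [x - 1 = -5] 1 comes off first (add 1). So sub: x = -4.

Answer: x ∈ {-4}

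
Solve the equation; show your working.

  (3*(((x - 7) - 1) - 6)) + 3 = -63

Step 1. [(3*(((x - 7) - 1) - 6)) + 3 = -63] 3 divides every term; factor it out ⇒ factor: (((x - 7) - 1) - 6) + 1 = -21.
Step 2. [(((x - 7) - 1) - 6) + 1 = -21] 1 comes off first (subtract 1). So sub: ((x - 7) - 1) - 6 = -22.
Step 3. [((x - 7) - 1) - 6 = -22] 6 comes off first (add 6). So sub: (x - 7) - 1 = -16.
Step 4. [(x - 7) - 1 = -16] the outer -1 inverts by adding 1 ⇒ sub: x - 7 = -15.
Step 5. [x - 7 = -15] -7 is outermost — add 7 both sides, so sub: x = -8.

Answer: x ∈ {-8}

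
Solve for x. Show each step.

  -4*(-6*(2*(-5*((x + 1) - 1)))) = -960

Step 1. [-4*(-6*(2*(-5*((x + 1) - 1)))) = -960] -4·(inner) — divide through by -4 ⇒ div: -6*(2*(-5*((x + 1) - 1))) = 240.
Step 2. [-6*(2*(-5*((x + 1) - 1))) = 240] divide by the outer -6, so div: 2*(-5*((x + 1) - 1)) = -40.
Step 3. [2*(-5*((x + 1) - 1)) = -40] 2 out front; divide by 2 ⇒ div: -5*((x + 1) - 1) = -20.
Step 4. [-5*((x + 1) - 1) = -20] divide by the outer -5, so div: (x + 1) - 1 = 4.
Step 5. [(x + 1) - 1 = 4] -1 is outermost — add 1 both sides ⇒ sub: x + 1 = 5.
Step 6. [x + 1 = 5] +1 is outermost — subtract 1 both sides ⇒ sub: x = 4.

Answer: x ∈ {4}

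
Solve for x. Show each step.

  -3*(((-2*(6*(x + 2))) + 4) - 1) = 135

Step 1. [-3*(((-2*(6*(x + 2))) + 4) - 1) = 135] divide by the outer -3 ⇒ div: ((-2*(6*(x + 2))) + 4) - 1 = -45.
Step 2. [((-2*(6*(x + 2))) + 4) - 1 = -45] add 1: x sits inside (… - 1). So sub: (-2*(6*(x + 2))) + 4 = -44.
Step 3. [(-2*(6*(x + 2))) + 4 = -44] 4 comes off first (subtract 4) ⇒ sub: -2*(6*(x + 2)) = -48.
Step 4. [-2*(6*(x + 2)) = -48] -2·(inner) — divide through by -2 ⇒ div: 6*(x + 2) = 24.
Step 5. [6*(x + 2) = 24] 6 out front; divide by 6, so div: x + 2 = 4.
Step 6. [x + 2 = 4] +2 is outermost — subtract 2 both sides. So sub: x = 2.

Answer: x ∈ {2}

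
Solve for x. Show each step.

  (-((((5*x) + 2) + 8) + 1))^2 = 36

Step 1. [(-((((5*x) + 2) + 8) + 1))^2 = 36] 36 ≥ 0, LHS is (·)² — take ±√ ⇒ sqrt: -((((5*x) + 2) + 8) + 1) = 6 or -6.
Step 2. [-((((5*x) + 2) + 8) + 1) = 6 or -6] flip signs both sides, so neg: (((5*x) + 2) + 8) + 1 = -6 or 6.
Step 3. [(((5*x) + 2) + 8) + 1 = -6 or 6] +1 is outermost — subtract 1 both sides. So sub: ((5*x) + 2) + 8 = -7 or 5.
Step 4. [((5*x) + 2) + 8 = -7 or 5] +8 is outermost — subtract 8 both sides. So sub: (5*x) + 2 = -15 or -3.
Step 5. [(5*x) + 2 = -15 or -3] peel the +2: subtract 2 from each side ⇒ sub: 5*x = -17 or -5.
Step 6. [5*x = -17 or -5] divide by the outer 5 ⇒ div: x = -17/5 or -1.

Answer: x ∈ {-17/5, -1}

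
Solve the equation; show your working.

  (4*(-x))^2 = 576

Step 1. [(4*(-x))^2 = 576] LHS squared, RHS 576 ≥ 0: apply √ (±) ⇒ sqrt: 4*(-x) = 24 or -24.
Step 2. [4*(-x) = 24 or -24] divide by the outer 4, so div: -x = 6 or -6.
Step 3. [-x = 6 or -6] LHS negated; negate both sides, so neg: x = -6 or 6.

Answer: x ∈ {-6, 6}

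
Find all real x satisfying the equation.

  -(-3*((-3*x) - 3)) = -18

Step 1. [-(-3*((-3*x) - 3)) = -18] leading − — multiply by −1. So neg: -3*((-3*x) - 3) = 18.
Step 2. [-3*((-3*x) - 3) = 18] leading coefficient -3: divide by -3 ⇒ div: (-3*x) - 3 = -6.
Step 3. [(-3*x) - 3 = -6] common factor -3 (LHS and -6) — divide through. So factor: x + 1 = 2.
Step 4. [x + 1 = 2] subtract 1: x sits inside (… + 1). So sub: x = 1.

Answer: x ∈ {1}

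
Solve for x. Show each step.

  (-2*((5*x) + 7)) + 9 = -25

Step 1. [(-2*((5*x) + 7)) + 9 = -25] subtract 9: x sits inside (… + 9) ⇒ sub: -2*((5*x) + 7) = -34.
Step 2. [-2*((5*x) + 7) = -34] divide by the outer -2, so div: (5*x) + 7 = 17.
Step 3. [(5*x) + 7 = 17] 7 comes off first (subtract 7) ⇒ sub: 5*x = 10.
Step 4. [5*x = 10] 5·(inner) — divide through by 5, so div: x = 2.

Answer: x ∈ {2}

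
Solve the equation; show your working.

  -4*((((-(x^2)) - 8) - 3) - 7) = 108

Step 1. [-4*((((-(x^2)) - 8) - 3) - 7) = 108] divide by the outer -4 ⇒ div: (((-(x^2)) - 8) - 3) - 7 = -27.
Step 2. [(((-(x^2)) - 8) - 3) - 7 = -27] peel the -7: add 7 from each side, so sub: ((-(x^2)) - 8) - 3 = -20.
Step 3. [((-(x^2)) - 8) - 3 = -20] peel the -3: add 3 from each side ⇒ sub: (-(x^2)) - 8 = -17.
Step 4. [(-(x^2)) - 8 = -17] peel the -8: add 8 from each side. So sub: -(x^2) = -9.
Step 5. [-(x^2) = -9] flip signs both sides ⇒ neg: x^2 = 9.
Step 6. [x^2 = 9] LHS squared, RHS 9 ≥ 0: apply √ (±). So sqrt: x = 3 or -3.

Answer: x ∈ {-3, 3}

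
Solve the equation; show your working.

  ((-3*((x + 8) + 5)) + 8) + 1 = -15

Step 1. [((-3*((x + 8) + 5)) + 8) + 1 = -15] peel the +1: subtract 1 from each side ⇒ sub: (-3*((x + 8) + 5)) + 8 = -16.
Step 2. [(-3*((x + 8) + 5)) + 8 = -16] peel the +8: subtract 8 from each side. So sub: -3*((x + 8) + 5) = -24.
Step 3. [-3*((x + 8) + 5) = -24] divide by the outer -3, so div: (x + 8) + 5 = 8.
Step 4. [(x + 8) + 5 = 8] subtract 5: x sits inside (… + 5). So sub: x + 8 = 3.
Step 5. [x + 8 = 3] peel the +8: subtract 8 from each side ⇒ sub: x = -5.

Answer: x ∈ {-5}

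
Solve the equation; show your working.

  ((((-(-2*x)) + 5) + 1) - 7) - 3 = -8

Step 1. [((((-(-2*x)) + 5) + 1) - 7) - 3 = -8] -3 is outermost — add 3 both sides. So sub: (((-(-2*x)) + 5) + 1) - 7 = -5.
Step 2. [(((-(-2*x)) + 5) + 1) - 7 = -5] peel the -7: add 7 from each side ⇒ sub: ((-(-2*x)) + 5) + 1 = 2.
Step 3. [((-(-2*x)) + 5) + 1 = 2] peel the +1: subtract 1 from each side. So sub: (-(-2*x)) + 5 = 1.
Step 4. [(-(-2*x)) + 5 = 1] the outer +5 inverts by subtracting 5, so sub: -(-2*x) = -4.
Step 5. [-(-2*x) = -4] LHS negated; negate both sides, so neg: -2*x = 4.
Step 6. [-2*x = 4] -2·(inner) — divide through by -2 ⇒ div: x = -2.

Answer: x ∈ {-2}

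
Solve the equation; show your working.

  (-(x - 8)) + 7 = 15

Step 1. [(-(x - 8)) + 7 = 15] subtract 7: x sits inside (… + 7). So sub: -(x - 8) = 8.
Step 2. [-(x - 8) = 8] flip signs both sides, so neg: x - 8 = -8.
Step 3. [x - 8 = -8] peel the -8: add 8 from each side, so sub: x = 0.

Answer: x ∈ {0}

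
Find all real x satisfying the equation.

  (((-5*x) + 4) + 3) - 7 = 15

Step 1. [(((-5*x) + 4) + 3) - 7 = 15] add 7: x sits inside (… - 7), so sub: ((-5*x) + 4) + 3 = 22.
Step 2. [((-5*x) + 4) + 3 = 22] the outer +3 inverts by subtracting 3 ⇒ sub: (-5*x) + 4 = 19.
Step 3. [(-5*x) + 4 = 19] subtract 4: x sits inside (… + 4) ⇒ sub: -5*x = 15.
Step 4. [-5*x = 15] leading coefficient -5: divide by -5 ⇒ div: x = -3.

Answer: x ∈ {-3}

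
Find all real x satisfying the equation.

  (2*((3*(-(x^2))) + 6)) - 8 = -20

Step 1. [(2*((3*(-(x^2))) + 6)) - 8 = -20] 2 divides every term; factor it out ⇒ factor: ((3*(-(x^2))) + 6) - 4 = -10.
Step 2. [((3*(-(x^2))) + 6) - 4 = -10] the outer -4 inverts by adding 4, so sub: (3*(-(x^2))) + 6 = -6.
Step 3. [(3*(-(x^2))) + 6 = -6] 6 comes off first (subtract 6). So sub: 3*(-(x^2)) = -12.
Step 4. [3*(-(x^2)) = -12] 3 out front; divide by 3, so div: -(x^2) = -4.
Step 5. [-(x^2) = -4] LHS negated; negate both sides, so neg: x^2 = 4.
Step 6. [x^2 = 4] √ both sides: 4 ≥ 0 gives two branches. So sqrt: x = 2 or -2.

Answer: x ∈ {-2, 2}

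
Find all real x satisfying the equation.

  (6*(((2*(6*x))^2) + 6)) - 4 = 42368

Step 1. [(6*(((2*(6*x))^2) + 6)) - 4 = 42368] 4 comes off first (add 4), so sub: 6*(((2*(6*x))^2) + 6) = 42372.
Step 2. [6*(((2*(6*x))^2) + 6) = 42372] 6·(inner) — divide through by 6. So div: ((2*(6*x))^2) + 6 = 7062.
Step 3. [((2*(6*x))^2) + 6 = 7062] peel the +6: subtract 6 from each side. So sub: (2*(6*x))^2 = 7056.
Step 4. [(2*(6*x))^2 = 7056] √ both sides: 7056 ≥ 0 gives two branches ⇒ sqrt: 2*(6*x) = 84 or -84.
Step 5. [2*(6*x) = 84 or -84] divide by the outer 2 ⇒ div: 6*x = 42 or -42.
Step 6. [6*x = 42 or -42] 6 out front; divide by 6, so div: x = 7 or -7.

Answer: x ∈ {-7, 7}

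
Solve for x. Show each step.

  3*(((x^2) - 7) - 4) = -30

Step 1. [3*(((x^2) - 7) - 4) = -30] LHS = 3·(…); ÷3 both sides. So div: ((x^2) - 7) - 4 = -10.
Step 2. [((x^2) - 7) - 4 = -10] 4 comes off first (add 4) ⇒ sub: (x^2) - 7 = -6.
Step 3. [(x^2) - 7 = -6] peel the -7: add 7 from each side ⇒ sub: x^2 = 1.
Step 4. [x^2 = 1] √ both sides: 1 ≥ 0 gives two branches. So sqrt: x = 1 or -1.

Answer: x ∈ {-1, 1}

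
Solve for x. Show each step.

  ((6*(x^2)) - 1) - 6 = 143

Step 1. [((6*(x^2)) - 1) - 6 = 143] the outer -6 inverts by adding 6, so sub: (6*(x^2)) - 1 = 149.
Step 2. [(6*(x^2)) - 1 = 149] peel the -1: add 1 from each side, so sub: 6*(x^2) = 150.
Step 3. [6*(x^2) = 150] 6·(inner) — divide through by 6 ⇒ div: x^2 = 25.
Step 4. [x^2 = 25] √ both sides: 25 ≥ 0 gives two branches. So sqrt: x = 5 or -5.

Answer: x ∈ {-5, 5}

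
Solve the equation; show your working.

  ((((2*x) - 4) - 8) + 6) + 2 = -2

Step 1. [((((2*x) - 4) - 8) + 6) + 2 = -2] the outer +2 inverts by subtracting 2, so sub: (((2*x) - 4) - 8) + 6 = -4.
Step 2. [(((2*x) - 4) - 8) + 6 = -4] peel the +6: subtract 6 from each side ⇒ sub: ((2*x) - 4) - 8 = -10.
Step 3. [((2*x) - 4) - 8 = -10] 8 comes off first (add 8). So sub: (2*x) - 4 = -2.
Step 4. [(2*x) - 4 = -2] peel the -4: add 4 from each side. So sub: 2*x = 2.
Step 5. [2*x = 2] 2·(inner) — divide through by 2. So div: x = 1.

Answer: x ∈ {1}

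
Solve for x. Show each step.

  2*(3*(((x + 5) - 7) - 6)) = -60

Step 1. [2*(3*(((x + 5) - 7) - 6)) = -60] LHS = 2·(…); ÷2 both sides, so div: 3*(((x + 5) - 7) - 6) = -30.
Step 2. [3*(((x + 5) - 7) - 6) = -30] 3 out front; divide by 3 ⇒ div: ((x + 5) - 7) - 6 = -10.
Step 3. [((x + 5) - 7) - 6 = -10] -6 is outermost — add 6 both sides, so sub: (x + 5) - 7 = -4.
Step 4. [(x + 5) - 7 = -4] -7 is outermost — add 7 both sides, so sub: x + 5 = 3.
Step 5. [x + 5 = 3] subtract 5: x sits inside (… + 5) ⇒ sub: x = -2.

Answer: x ∈ {-2}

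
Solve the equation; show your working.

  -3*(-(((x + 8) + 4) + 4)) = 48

Step 1. [-3*(-(((x + 8) + 4) + 4)) = 48] divide by the outer -3 ⇒ div: -(((x + 8) + 4) + 4) = -16.
Step 2. [-(((x + 8) + 4) + 4) = -16] flip signs both sides. So neg: ((x + 8) + 4) + 4 = 16.
Step 3. [((x + 8) + 4) + 4 = 16] subtract 4: x sits inside (… + 4). So sub: (x + 8) + 4 = 12.
Step 4. [(x + 8) + 4 = 12] +4 is outermost — subtract 4 both sides. So sub: x + 8 = 8.
Step 5. [x + 8 = 8] the outer +8 inverts by subtracting 8, so sub: x = 0.

Answer: x ∈ {0}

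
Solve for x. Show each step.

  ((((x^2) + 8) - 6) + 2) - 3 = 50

Step 1. [((((x^2) + 8) - 6) + 2) - 3 = 50] add 3: x sits inside (… - 3) ⇒ sub: (((x^2) + 8) - 6) + 2 = 53.
Step 2. [(((x^2) + 8) - 6) + 2 = 53] +2 is outermost — subtract 2 both sides. So sub: ((x^2) + 8) - 6 = 51.
Step 3. [((x^2) + 8) - 6 = 51] peel the -6: add 6 from each side ⇒ sub: (x^2) + 8 = 57.
Step 4. [(x^2) + 8 = 57] peel the +8: subtract 8 from each side, so sub: x^2 = 49.
Step 5. [x^2 = 49] LHS squared, RHS 49 ≥ 0: apply √ (±) ⇒ sqrt: x = 7 or -7.

Answer: x ∈ {-7, 7}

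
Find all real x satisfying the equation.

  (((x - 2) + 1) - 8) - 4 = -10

Step 1. [(((x - 2) + 1) - 8) - 4 = -10] -4 is outermost — add 4 both sides. So sub: ((x - 2) + 1) - 8 = -6.
Step 2. [((x - 2) + 1) - 8 = -6] peel the -8: add 8 from each side ⇒ sub: (x - 2) + 1 = 2.
Step 3. [(x - 2) + 1 = 2] 1 comes off first (subtract 1), so sub: x - 2 = 1.
Step 4. [x - 2 = 1] the outer -2 inverts by adding 2. So sub: x = 3.

Answer: x ∈ {3}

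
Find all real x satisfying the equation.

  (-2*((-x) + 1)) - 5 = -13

Step 1. [(-2*((-x) + 1)) - 5 = -13] the outer -5 inverts by adding 5, so sub: -2*((-x) + 1) = -8.
Step 2. [-2*((-x) + 1) = -8] -2 out front; divide by -2 ⇒ div: (-x) + 1 = 4.
Step 3. [(-x) + 1 = 4] peel the +1: subtract 1 from each side. So sub: -x = 3.
Step 4. [-x = 3] flip signs both sides, so neg: x = -3.

Answer: x ∈ {-3}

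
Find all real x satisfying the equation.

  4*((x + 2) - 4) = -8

Step 1. [4*((x + 2) - 4) = -8] 4 out front; divide by 4 ⇒ div: (x + 2) - 4 = -2.
Step 2. [(x + 2) - 4 = -2] -4 is outermost — add 4 both sides, so sub: x + 2 = 2.
Step 3. [x + 2 = 2] +2 is outermost — subtract 2 both sides ⇒ sub: x = 0.

Answer: x ∈ {0}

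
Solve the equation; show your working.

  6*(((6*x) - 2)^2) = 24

Step 1. [6*(((6*x) - 2)^2) = 24] 6 out front; divide by 6 ⇒ div: ((6*x) - 2)^2 = 4.
Step 2. [((6*x) - 2)^2 = 4] LHS squared, RHS 4 ≥ 0: apply √ (±) ⇒ sqrt: (6*x) - 2 = 2 or -2.
Step 3. [(6*x) - 2 = 2 or -2] peel the -2: add 2 from each side ⇒ sub: 6*x = 4 or 0.
Step 4. [6*x = 4 or 0] LHS = 6·(…); ÷6 both sides ⇒ div: x = 2/3 or 0.

Answer: x ∈ {0, 2/3}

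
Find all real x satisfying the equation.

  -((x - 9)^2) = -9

Step 1. [-((x - 9)^2) = -9] leading − — multiply by −1, so neg: (x - 9)^2 = 9.
Step 2. [(x - 9)^2 = 9] LHS squared, RHS 9 ≥ 0: apply √ (±). So sqrt: x - 9 = 3 or -3.
Step 3. [x - 9 = 3 or -3] the outer -9 inverts by adding 9, so sub: x = 12 or 6.

Answer: x ∈ {6, 12}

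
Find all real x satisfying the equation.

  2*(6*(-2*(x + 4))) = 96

Step 1. [2*(6*(-2*(x + 4))) = 96] leading coefficient 2: divide by 2. So div: 6*(-2*(x + 4)) = 48.
Step 2. [6*(-2*(x + 4)) = 48] LHS = 6·(…); ÷6 both sides ⇒ div: -2*(x + 4) = 8.
Step 3. [-2*(x + 4) = 8] LHS = -2·(…); ÷-2 both sides ⇒ div: x + 4 = -4.
Step 4. [x + 4 = -4] 4 comes off first (subtract 4). So sub: x = -8.

Answer: x ∈ {-8}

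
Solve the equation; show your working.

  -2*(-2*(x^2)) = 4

Step 1. [-2*(-2*(x^2)) = 4] leading coefficient -2: divide by -2. So div: -2*(x^2) = -2.
Step 2. [-2*(x^2) = -2] -2 out front; divide by -2, so div: x^2 = 1.
Step 3. [x^2 = 1] √ both sides: 1 ≥ 0 gives two branches, so sqrt: x = 1 or -1.

Answer: x ∈ {-1, 1}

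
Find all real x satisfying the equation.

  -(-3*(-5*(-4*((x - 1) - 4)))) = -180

Step 1. [-(-3*(-5*(-4*((x - 1) - 4)))) = -180] LHS negated; negate both sides. So neg: -3*(-5*(-4*((x - 1) - 4))) = 180.
Step 2. [-3*(-5*(-4*((x - 1) - 4))) = 180] divide by the outer -3 ⇒ div: -5*(-4*((x - 1) - 4)) = -60.
Step 3. [-5*(-4*((x - 1) - 4)) = -60] LHS = -5·(…); ÷-5 both sides ⇒ div: -4*((x - 1) - 4) = 12.
Step 4. [-4*((x - 1) - 4) = 12] -4 out front; divide by -4. So div: (x - 1) - 4 = -3.
Step 5. [(x - 1) - 4 = -3] 4 comes off first (add 4), so sub: x - 1 = 1.
Step 6. [x - 1 = 1] 1 comes off first (add 1), so sub: x = 2.

Answer: x ∈ {2}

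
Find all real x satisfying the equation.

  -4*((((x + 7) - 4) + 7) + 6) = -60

Step 1. [-4*((((x + 7) - 4) + 7) + 6) = -60] -4 out front; divide by -4. So div: (((x + 7) - 4) + 7) + 6 = 15.
Step 2. [(((x + 7) - 4) + 7) + 6 = 15] subtract 6: x sits inside (… + 6), so sub: ((x + 7) - 4) + 7 = 9.
Step 3. [((x + 7) - 4) + 7 = 9] the outer +7 inverts by subtracting 7, so sub: (x + 7) - 4 = 2.
Step 4. [(x + 7) - 4 = 2] 4 comes off first (add 4) ⇒ sub: x + 7 = 6.
Step 5. [x + 7 = 6] peel the +7: subtract 7 from each side ⇒ sub: x = -1.

Answer: x ∈ {-1}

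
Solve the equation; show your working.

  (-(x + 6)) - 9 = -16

Step 1. [(-(x + 6)) - 9 = -16] 9 comes off first (add 9). So sub: -(x + 6) = -7.
Step 2. [-(x + 6) = -7] LHS negated; negate both sides. So neg: x + 6 = 7.
Step 3. [x + 6 = 7] peel the +6: subtract 6 from each side ⇒ sub: x = 1.

Answer: x ∈ {1}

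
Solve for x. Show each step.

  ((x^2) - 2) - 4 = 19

Step 1. [((x^2) - 2) - 4 = 19] the outer -4 inverts by adding 4, so sub: (x^2) - 2 = 23.
Step 2. [(x^2) - 2 = 23] -2 is outermost — add 2 both sides. So sub: x^2 = 25.
Step 3. [x^2 = 25] √ both sides: 25 ≥ 0 gives two branches. So sqrt: x = 5 or -5.

Answer: x ∈ {-5, 5}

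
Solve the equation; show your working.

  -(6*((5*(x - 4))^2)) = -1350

Step 1. [-(6*((5*(x - 4))^2)) = -1350] flip signs both sides. So neg: 6*((5*(x - 4))^2) = 1350.
Step 2. [6*((5*(x - 4))^2) = 1350] divide by the outer 6. So div: (5*(x - 4))^2 = 225.
Step 3. [(5*(x - 4))^2 = 225] LHS squared, RHS 225 ≥ 0: apply √ (±) ⇒ sqrt: 5*(x - 4) = 15 or -15.
Step 4. [5*(x - 4) = 15 or -15] 5·(inner) — divide through by 5. So div: x - 4 = 3 or -3.
Step 5. [x - 4 = 3 or -3] peel the -4: add 4 from each side ⇒ sub: x = 7 or 1.

Answer: x ∈ {1, 7}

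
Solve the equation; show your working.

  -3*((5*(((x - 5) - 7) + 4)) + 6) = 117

Step 1. [-3*((5*(((x - 5) - 7) + 4)) + 6) = 117] -3 out front; divide by -3 ⇒ div: (5*(((x - 5) - 7) + 4)) + 6 = -39.
Step 2. [(5*(((x - 5) - 7) + 4)) + 6 = -39] 6 comes off first (subtract 6) ⇒ sub: 5*(((x - 5) - 7) + 4) = -45.
Step 3. [5*(((x - 5) - 7) + 4) = -45] LHS = 5·(…); ÷5 both sides. So div: ((x - 5) - 7) + 4 = -9.
Step 4. [((x - 5) - 7) + 4 = -9] peel the +4: subtract 4 from each side. So sub: (x - 5) - 7 = -13.
Step 5. [(x - 5) - 7 = -13] the outer -7 inverts by adding 7 ⇒ sub: x - 5 = -6.
Step 6. [x - 5 = -6] the outer -5 inverts by adding 5. So sub: x = -1.

Answer: x ∈ {-1}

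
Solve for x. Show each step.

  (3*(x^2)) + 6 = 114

Step 1. [(3*(x^2)) + 6 = 114] 6 comes off first (subtract 6) ⇒ sub: 3*(x^2) = 108.
Step 2. [3*(x^2) = 108] leading coefficient 3: divide by 3 ⇒ div: x^2 = 36.
Step 3. [x^2 = 36] 36 ≥ 0, LHS is (·)² — take ±√. So sqrt: x = 6 or -6.

Answer: x ∈ {-6, 6}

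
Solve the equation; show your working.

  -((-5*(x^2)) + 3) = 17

Step 1. [-((-5*(x^2)) + 3) = 17] leading − — multiply by −1. So neg: (-5*(x^2)) + 3 = -17.
Step 2. [(-5*(x^2)) + 3 = -17] 3 comes off first (subtract 3) ⇒ sub: -5*(x^2) = -20.
Step 3. [-5*(x^2) = -20] -5·(inner) — divide through by -5 ⇒ div: x^2 = 4.
Step 4. [x^2 = 4] √ both sides: 4 ≥ 0 gives two branches ⇒ sqrt: x = 2 or -2.

Answer: x ∈ {-2, 2}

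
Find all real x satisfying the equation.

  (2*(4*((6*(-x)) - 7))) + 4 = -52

Step 1. [(2*(4*((6*(-x)) - 7))) + 4 = -52] subtract 4: x sits inside (… + 4), so sub: 2*(4*((6*(-x)) - 7)) = -56.
Step 2. [2*(4*((6*(-x)) - 7)) = -56] 2·(inner) — divide through by 2 ⇒ div: 4*((6*(-x)) - 7) = -28.
Step 3. [4*((6*(-x)) - 7) = -28] LHS = 4·(…); ÷4 both sides ⇒ div: (6*(-x)) - 7 = -7.
Step 4. [(6*(-x)) - 7 = -7] the outer -7 inverts by adding 7 ⇒ sub: 6*(-x) = 0.
Step 5. [6*(-x) = 0] 6 out front; divide by 6, so div: -x = 0.
Step 6. [-x = 0] leading − — multiply by −1. So neg: x = 0.

Answer: x ∈ {0}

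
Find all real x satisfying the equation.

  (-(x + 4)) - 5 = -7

Step 1. [(-(x + 4)) - 5 = -7] 5 comes off first (add 5). So sub: -(x + 4) = -2.
Step 2. [-(x + 4) = -2] flip signs both sides. So neg: x + 4 = 2.
Step 3. [x + 4 = 2] 4 comes off first (subtract 4), so sub: x = -2.

Answer: x ∈ {-2}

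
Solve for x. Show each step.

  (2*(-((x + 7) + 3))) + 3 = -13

Step 1. [(2*(-((x + 7) + 3))) + 3 = -13] +3 is outermost — subtract 3 both sides ⇒ sub: 2*(-((x + 7) + 3)) = -16.
Step 2. [2*(-((x + 7) + 3)) = -16] 2·(inner) — divide through by 2 ⇒ div: -((x + 7) + 3) = -8.
Step 3. [-((x + 7) + 3) = -8] flip signs both sides. So neg: (x + 7) + 3 = 8.
Step 4. [(x + 7) + 3 = 8] subtract 3: x sits inside (… + 3). So sub: x + 7 = 5.
Step 5. [x + 7 = 5] peel the +7: subtract 7 from each side ⇒ sub: x = -2.

Answer: x ∈ {-2}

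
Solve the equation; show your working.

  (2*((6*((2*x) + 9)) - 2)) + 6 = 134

Step 1. [(2*((6*((2*x) + 9)) - 2)) + 6 = 134] subtract 6: x sits inside (… + 6). So sub: 2*((6*((2*x) + 9)) - 2) = 128.
Step 2. [2*((6*((2*x) + 9)) - 2) = 128] divide by the outer 2. So div: (6*((2*x) + 9)) - 2 = 64.
Step 3. [(6*((2*x) + 9)) - 2 = 64] add 2: x sits inside (… - 2), so sub: 6*((2*x) + 9) = 66.
Step 4. [6*((2*x) + 9) = 66] 6·(inner) — divide through by 6 ⇒ div: (2*x) + 9 = 11.
Step 5. [(2*x) + 9 = 11] +9 is outermost — subtract 9 both sides, so sub: 2*x = 2.
Step 6. [2*x = 2] 2·(inner) — divide through by 2 ⇒ div: x = 1.

Answer: x ∈ {1}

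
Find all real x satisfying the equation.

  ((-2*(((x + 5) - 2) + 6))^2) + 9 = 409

Step 1. [((-2*(((x + 5) - 2) + 6))^2) + 9 = 409] peel the +9: subtract 9 from each side, so sub: (-2*(((x + 5) - 2) + 6))^2 = 400.
Step 2. [(-2*(((x + 5) - 2) + 6))^2 = 400] 400 ≥ 0, LHS is (·)² — take ±√. So sqrt: -2*(((x + 5) - 2) + 6) = 20 or -20.
Step 3. [-2*(((x + 5) - 2) + 6) = 20 or -20] LHS = -2·(…); ÷-2 both sides ⇒ div: ((x + 5) - 2) + 6 = -10 or 10.
Step 4. [((x + 5) - 2) + 6 = -10 or 10] peel the +6: subtract 6 from each side ⇒ sub: (x + 5) - 2 = -16 or 4.
Step 5. [(x + 5) - 2 = -16 or 4] 2 comes off first (add 2). So sub: x + 5 = -14 or 6.
Step 6. [x + 5 = -14 or 6] 5 comes off first (subtract 5). So sub: x = -19 or 1.

Answer: x ∈ {-19, 1}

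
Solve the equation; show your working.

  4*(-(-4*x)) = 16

Step 1. [4*(-(-4*x)) = 16] divide by the outer 4. So div: -(-4*x) = 4.
Step 2. [-(-4*x) = 4] LHS negated; negate both sides ⇒ neg: -4*x = -4.
Step 3. [-4*x = -4] LHS = -4·(…); ÷-4 both sides, so div: x = 1.

Answer: x ∈ {1}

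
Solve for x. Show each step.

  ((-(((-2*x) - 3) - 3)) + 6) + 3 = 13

Step 1. [((-(((-2*x) - 3) - 3)) + 6) + 3 = 13] subtract 3: x sits inside (… + 3). So sub: (-(((-2*x) - 3) - 3)) + 6 = 10.
Step 2. [(-(((-2*x) - 3) - 3)) + 6 = 10] +6 is outermost — subtract 6 both sides ⇒ sub: -(((-2*x) - 3) - 3) = 4.
Step 3. [-(((-2*x) - 3) - 3) = 4] LHS negated; negate both sides, so neg: ((-2*x) - 3) - 3 = -4.
Step 4. [((-2*x) - 3) - 3 = -4] add 3: x sits inside (… - 3). So sub: (-2*x) - 3 = -1.
Step 5. [(-2*x) - 3 = -1] the outer -3 inverts by adding 3 ⇒ sub: -2*x = 2.
Step 6. [-2*x = 2] -2·(inner) — divide through by -2 ⇒ div: x = -1.

Answer: x ∈ {-1}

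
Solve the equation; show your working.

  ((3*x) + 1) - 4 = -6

Step 1. [((3*x) + 1) - 4 = -6] peel the -4: add 4 from each side. So sub: (3*x) + 1 = -2.
Step 2. [(3*x) + 1 = -2] 1 comes off first (subtract 1) ⇒ sub: 3*x = -3.
Step 3. [3*x = -3] 3·(inner) — divide through by 3, so div: x = -1.

Answer: x ∈ {-1}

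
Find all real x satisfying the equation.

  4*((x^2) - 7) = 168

Step 1. [4*((x^2) - 7) = 168] 4·(inner) — divide through by 4 ⇒ div: (x^2) - 7 = 42.
Step 2. [(x^2) - 7 = 42] add 7: x sits inside (… - 7). So sub: x^2 = 49.
Step 3. [x^2 = 49] LHS squared, RHS 49 ≥ 0: apply √ (±). So sqrt: x = 7 or -7.

Answer: x ∈ {-7, 7}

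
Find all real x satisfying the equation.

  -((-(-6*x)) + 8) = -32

Step 1. [-((-(-6*x)) + 8) = -32] leading − — multiply by −1. So neg: (-(-6*x)) + 8 = 32.
Step 2. [(-(-6*x)) + 8 = 32] 8 comes off first (subtract 8). So sub: -(-6*x) = 24.
Step 3. [-(-6*x) = 24] leading − — multiply by −1. So neg: -6*x = -24.
Step 4. [-6*x = -24] -6 out front; divide by -6, so div: x = 4.

Answer: x ∈ {4}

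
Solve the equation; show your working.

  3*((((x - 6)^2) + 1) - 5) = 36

Step 1. [3*((((x - 6)^2) + 1) - 5) = 36] 3 out front; divide by 3. So div: (((x - 6)^2) + 1) - 5 = 12.
Step 2. [(((x - 6)^2) + 1) - 5 = 12] the outer -5 inverts by adding 5, so sub: ((x - 6)^2) + 1 = 17.
Step 3. [((x - 6)^2) + 1 = 17] the outer +1 inverts by subtracting 1, so sub: (x - 6)^2 = 16.
Step 4. [(x - 6)^2 = 16] LHS squared, RHS 16 ≥ 0: apply √ (±) ⇒ sqrt: x - 6 = 4 or -4.
Step 5. [x - 6 = 4 or -4] the outer -6 inverts by adding 6 ⇒ sub: x = 10 or 2.

Answer: x ∈ {2, 10}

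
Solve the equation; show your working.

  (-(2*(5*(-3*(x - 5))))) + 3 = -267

Step 1. [(-(2*(5*(-3*(x - 5))))) + 3 = -267] +3 is outermost — subtract 3 both sides ⇒ sub: -(2*(5*(-3*(x - 5)))) = -270.
Step 2. [-(2*(5*(-3*(x - 5)))) = -270] leading − — multiply by −1. So neg: 2*(5*(-3*(x - 5))) = 270.
Step 3. [2*(5*(-3*(x - 5))) = 270] 2·(inner) — divide through by 2, so div: 5*(-3*(x - 5)) = 135.
Step 4. [5*(-3*(x - 5)) = 135] 5 out front; divide by 5 ⇒ div: -3*(x - 5) = 27.
Step 5. [-3*(x - 5) = 27] leading coefficient -3: divide by -3. So div: x - 5 = -9.
Step 6. [x - 5 = -9] peel the -5: add 5 from each side ⇒ sub: x = -4.

Answer: x ∈ {-4}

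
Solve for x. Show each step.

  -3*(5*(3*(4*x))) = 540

Step 1. [-3*(5*(3*(4*x))) = 540] divide by the outer -3 ⇒ div: 5*(3*(4*x)) = -180.
Step 2. [5*(3*(4*x)) = -180] leading coefficient 5: divide by 5. So div: 3*(4*x) = -36.
Step 3. [3*(4*x) = -36] LHS = 3·(…); ÷3 both sides. So div: 4*x = -12.
Step 4. [4*x = -12] leading coefficient 4: divide by 4, so div: x = -3.

Answer: x ∈ {-3}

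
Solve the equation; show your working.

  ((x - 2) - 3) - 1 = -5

Step 1. [((x - 2) - 3) - 1 = -5] peel the -1: add 1 from each side. So sub: (x - 2) - 3 = -4.
Step 2. [(x - 2) - 3 = -4] -3 is outermost — add 3 both sides, so sub: x - 2 = -1.
Step 3. [x - 2 = -1] the outer -2 inverts by adding 2. So sub: x = 1.

Answer: x ∈ {1}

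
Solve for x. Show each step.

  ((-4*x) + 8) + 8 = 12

Step 1. [((-4*x) + 8) + 8 = 12] subtract 8: x sits inside (… + 8). So sub: (-4*x) + 8 = 4.
Step 2. [(-4*x) + 8 = 4] the outer +8 inverts by subtracting 8. So sub: -4*x = -4.
Step 3. [-4*x = -4] LHS = -4·(…); ÷-4 both sides. So div: x = 1.

Answer: x ∈ {1}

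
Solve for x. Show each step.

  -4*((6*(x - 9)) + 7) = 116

Step 1. [-4*((6*(x - 9)) + 7) = 116] LHS = -4·(…); ÷-4 both sides, so div: (6*(x - 9)) + 7 = -29.
Step 2. [(6*(x - 9)) + 7 = -29] the outer +7 inverts by subtracting 7 ⇒ sub: 6*(x - 9) = -36.
Step 3. [6*(x - 9) = -36] 6 out front; divide by 6, so div: x - 9 = -6.
Step 4. [x - 9 = -6] add 9: x sits inside (… - 9). So sub: x = 3.

Answer: x ∈ {3}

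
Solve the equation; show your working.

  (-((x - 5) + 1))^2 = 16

Step 1. [(-((x - 5) + 1))^2 = 16] √ both sides: 16 ≥ 0 gives two branches, so sqrt: -((x - 5) + 1) = 4 or -4.
Step 2. [-((x - 5) + 1) = 4 or -4] leading − — multiply by −1 ⇒ neg: (x - 5) + 1 = -4 or 4.
Step 3. [(x - 5) + 1 = -4 or 4] 1 comes off first (subtract 1), so sub: x - 5 = -5 or 3.
Step 4. [x - 5 = -5 or 3] -5 is outermost — add 5 both sides, so sub: x = 0 or 8.

Answer: x ∈ {0, 8}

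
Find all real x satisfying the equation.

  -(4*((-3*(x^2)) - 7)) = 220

Step 1. [-(4*((-3*(x^2)) - 7)) = 220] flip signs both sides. So neg: 4*((-3*(x^2)) - 7) = -220.
Step 2. [4*((-3*(x^2)) - 7) = -220] 4·(inner) — divide through by 4 ⇒ div: (-3*(x^2)) - 7 = -55.
Step 3. [(-3*(x^2)) - 7 = -55] the outer -7 inverts by adding 7. So sub: -3*(x^2) = -48.
Step 4. [-3*(x^2) = -48] leading coefficient -3: divide by -3 ⇒ div: x^2 = 16.
Step 5. [x^2 = 16] √ both sides: 16 ≥ 0 gives two branches ⇒ sqrt: x = 4 or -4.

Answer: x ∈ {-4, 4}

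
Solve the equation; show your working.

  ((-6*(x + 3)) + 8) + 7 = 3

Step 1. [((-6*(x + 3)) + 8) + 7 = 3] the outer +7 inverts by subtracting 7, so sub: (-6*(x + 3)) + 8 = -4.
Step 2. [(-6*(x + 3)) + 8 = -4] peel the +8: subtract 8 from each side ⇒ sub: -6*(x + 3) = -12.
Step 3. [-6*(x + 3) = -12] divide by the outer -6, so div: x + 3 = 2.
Step 4. [x + 3 = 2] 3 comes off first (subtract 3). So sub: x = -1.

Answer: x ∈ {-1}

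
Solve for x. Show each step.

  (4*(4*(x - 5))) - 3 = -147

Step 1. [(4*(4*(x - 5))) - 3 = -147] add 3: x sits inside (… - 3), so sub: 4*(4*(x - 5)) = -144.
Step 2. [4*(4*(x - 5)) = -144] 4 out front; divide by 4. So div: 4*(x - 5) = -36.
Step 3. [4*(x - 5) = -36] 4 out front; divide by 4. So div: x - 5 = -9.
Step 4. [x - 5 = -9] peel the -5: add 5 from each side. So sub: x = -4.

Answer: x ∈ {-4}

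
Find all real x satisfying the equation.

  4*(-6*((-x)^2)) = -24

Step 1. [4*(-6*((-x)^2)) = -24] 4·(inner) — divide through by 4. So div: -6*((-x)^2) = -6.
Step 2. [-6*((-x)^2) = -6] leading coefficient -6: divide by -6. So div: (-x)^2 = 1.
Step 3. [(-x)^2 = 1] LHS squared, RHS 1 ≥ 0: apply √ (±). So sqrt: -x = 1 or -1.
Step 4. [-x = 1 or -1] flip signs both sides ⇒ neg: x = -1 or 1.

Answer: x ∈ {-1, 1}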